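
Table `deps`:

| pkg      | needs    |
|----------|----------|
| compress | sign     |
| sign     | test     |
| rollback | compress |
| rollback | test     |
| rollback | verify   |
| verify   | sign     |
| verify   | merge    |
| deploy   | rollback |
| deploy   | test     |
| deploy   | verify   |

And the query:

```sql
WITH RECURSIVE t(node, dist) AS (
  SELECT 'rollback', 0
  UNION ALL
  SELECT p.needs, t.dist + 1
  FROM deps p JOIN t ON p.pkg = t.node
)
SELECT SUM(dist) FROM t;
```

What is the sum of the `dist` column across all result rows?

Base: (rollback, dist=0).
Iteration 1: edges from {rollback} -> (compress, dist=1), (test, dist=1), (verify, dist=1).
Iteration 2: edges from {compress,test,verify} -> (merge, dist=2), (sign, dist=2) x2. [UNION ALL keeps all 3 new rows, including repeats]
Iteration 3: edges from {merge,sign} -> (test, dist=3) x2. [UNION ALL keeps all 2 new rows, including repeats]
Iteration 4: no outgoing edges from {test}; recursion stops.
SUM(dist) = 0 + 1 + 1 + 1 + 2 + 2 + 2 + 3 + 3 = 15.

15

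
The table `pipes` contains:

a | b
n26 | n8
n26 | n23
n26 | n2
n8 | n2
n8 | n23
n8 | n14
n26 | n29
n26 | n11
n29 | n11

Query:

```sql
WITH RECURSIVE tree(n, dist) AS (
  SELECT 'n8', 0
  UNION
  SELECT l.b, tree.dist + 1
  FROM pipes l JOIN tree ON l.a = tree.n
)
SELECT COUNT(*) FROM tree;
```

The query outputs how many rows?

4

Base: (n8, dist=0).
Iteration 1: edges from {n8} -> (n14, dist=1), (n2, dist=1), (n23, dist=1).
Iteration 2: no outgoing edges from {n14,n2,n23}; recursion stops.
Total rows emitted: 4.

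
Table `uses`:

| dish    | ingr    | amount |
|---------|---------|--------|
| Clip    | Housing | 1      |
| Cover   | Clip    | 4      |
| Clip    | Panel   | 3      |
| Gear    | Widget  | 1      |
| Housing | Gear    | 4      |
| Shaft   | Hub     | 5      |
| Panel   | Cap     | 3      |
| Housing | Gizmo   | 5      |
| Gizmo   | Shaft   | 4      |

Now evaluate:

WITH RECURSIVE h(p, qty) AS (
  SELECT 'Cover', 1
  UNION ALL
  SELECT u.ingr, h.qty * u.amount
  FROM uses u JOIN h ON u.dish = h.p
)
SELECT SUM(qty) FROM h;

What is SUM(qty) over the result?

589

Base: (Cover, qty=1).
Iteration 1: components of {Cover} -> Clip = 1*4 = 4.
Iteration 2: components of {Clip} -> Housing = 4*1 = 4, Panel = 4*3 = 12.
Iteration 3: components of {Housing,Panel} -> Cap = 12*3 = 36, Gear = 4*4 = 16, Gizmo = 4*5 = 20.
Iteration 4: components of {Cap,Gear,Gizmo} -> Shaft = 20*4 = 80, Widget = 16*1 = 16.
Iteration 5: components of {Shaft,Widget} -> Hub = 80*5 = 400.
Iteration 6: no further components; recursion stops.
SUM(qty) = 1 + 4 + 12 + 4 + 36 + 16 + 20 + 16 + 80 + 400 = 589.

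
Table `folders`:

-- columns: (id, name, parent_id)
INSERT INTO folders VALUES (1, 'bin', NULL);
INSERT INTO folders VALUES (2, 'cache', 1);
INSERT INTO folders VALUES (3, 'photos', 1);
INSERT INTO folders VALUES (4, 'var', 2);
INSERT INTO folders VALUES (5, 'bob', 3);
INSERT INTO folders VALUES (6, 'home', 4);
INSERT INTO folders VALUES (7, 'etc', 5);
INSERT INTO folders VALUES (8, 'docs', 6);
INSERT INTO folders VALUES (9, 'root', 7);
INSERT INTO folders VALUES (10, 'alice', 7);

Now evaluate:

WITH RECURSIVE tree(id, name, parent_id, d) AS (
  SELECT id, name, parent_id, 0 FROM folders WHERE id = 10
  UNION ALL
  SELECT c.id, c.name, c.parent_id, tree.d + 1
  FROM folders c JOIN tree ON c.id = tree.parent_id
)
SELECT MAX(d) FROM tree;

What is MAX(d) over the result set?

4

Base: id=10 (alice), parent_id=7, d 0.
Iteration 1: join on id=7 -> etc (id 7, parent_id=5, d 1).
Iteration 2: join on id=5 -> bob (id 5, parent_id=3, d 2).
Iteration 3: join on id=3 -> photos (id 3, parent_id=1, d 3).
Iteration 4: join on id=1 -> bin (id 1, parent_id=NULL, d 4).
Iteration 5: parent_id is NULL; no match; recursion stops.
d values: 0, 1, 2, 3, 4; the maximum is 4.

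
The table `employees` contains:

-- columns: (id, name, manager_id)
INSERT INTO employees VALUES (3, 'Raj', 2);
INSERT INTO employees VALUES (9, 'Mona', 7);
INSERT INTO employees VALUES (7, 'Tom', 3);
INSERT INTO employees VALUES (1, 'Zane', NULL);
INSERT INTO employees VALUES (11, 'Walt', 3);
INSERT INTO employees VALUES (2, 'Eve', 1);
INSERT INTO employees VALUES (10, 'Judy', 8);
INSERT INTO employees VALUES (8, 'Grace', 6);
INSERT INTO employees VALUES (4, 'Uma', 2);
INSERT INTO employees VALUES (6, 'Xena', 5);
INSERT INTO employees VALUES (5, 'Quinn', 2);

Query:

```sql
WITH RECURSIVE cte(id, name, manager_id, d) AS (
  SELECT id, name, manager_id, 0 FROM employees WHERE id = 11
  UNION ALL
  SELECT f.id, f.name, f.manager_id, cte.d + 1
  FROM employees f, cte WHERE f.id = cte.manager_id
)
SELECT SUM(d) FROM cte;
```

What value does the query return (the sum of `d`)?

Base: id=11 (Walt), manager_id=3, d 0.
Iteration 1: join on id=3 -> Raj (id 3, manager_id=2, d 1).
Iteration 2: join on id=2 -> Eve (id 2, manager_id=1, d 2).
Iteration 3: join on id=1 -> Zane (id 1, manager_id=NULL, d 3).
Iteration 4: manager_id is NULL; no match; recursion stops.
SUM(d) = 0 + 1 + 2 + 3 = 6.

6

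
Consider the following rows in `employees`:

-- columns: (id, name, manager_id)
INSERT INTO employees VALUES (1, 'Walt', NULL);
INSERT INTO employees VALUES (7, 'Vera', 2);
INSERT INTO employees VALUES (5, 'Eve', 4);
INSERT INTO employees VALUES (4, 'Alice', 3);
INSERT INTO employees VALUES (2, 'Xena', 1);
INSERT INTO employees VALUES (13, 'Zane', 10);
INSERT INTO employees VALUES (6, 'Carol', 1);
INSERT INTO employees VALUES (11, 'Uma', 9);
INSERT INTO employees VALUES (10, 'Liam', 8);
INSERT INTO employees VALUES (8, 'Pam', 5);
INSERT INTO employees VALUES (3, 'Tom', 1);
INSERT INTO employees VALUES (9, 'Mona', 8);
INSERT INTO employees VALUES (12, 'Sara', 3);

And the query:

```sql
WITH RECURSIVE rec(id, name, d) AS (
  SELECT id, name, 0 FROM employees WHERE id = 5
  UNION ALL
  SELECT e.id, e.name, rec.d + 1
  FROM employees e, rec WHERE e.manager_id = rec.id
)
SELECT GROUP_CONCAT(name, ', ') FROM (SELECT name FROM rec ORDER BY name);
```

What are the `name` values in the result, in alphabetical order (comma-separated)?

Base: id=5 (Eve) at d 0.
Iteration 1: rows with manager_id in {5} -> Pam (id 8, d 1).
Iteration 2: rows with manager_id in {8} -> Mona (id 9, d 2), Liam (id 10, d 2).
Iteration 3: rows with manager_id in {9,10} -> Uma (id 11, d 3), Zane (id 13, d 3).
Iteration 4: no rows with manager_id in {11,13}; recursion stops.

Eve, Liam, Mona, Pam, Uma, Zane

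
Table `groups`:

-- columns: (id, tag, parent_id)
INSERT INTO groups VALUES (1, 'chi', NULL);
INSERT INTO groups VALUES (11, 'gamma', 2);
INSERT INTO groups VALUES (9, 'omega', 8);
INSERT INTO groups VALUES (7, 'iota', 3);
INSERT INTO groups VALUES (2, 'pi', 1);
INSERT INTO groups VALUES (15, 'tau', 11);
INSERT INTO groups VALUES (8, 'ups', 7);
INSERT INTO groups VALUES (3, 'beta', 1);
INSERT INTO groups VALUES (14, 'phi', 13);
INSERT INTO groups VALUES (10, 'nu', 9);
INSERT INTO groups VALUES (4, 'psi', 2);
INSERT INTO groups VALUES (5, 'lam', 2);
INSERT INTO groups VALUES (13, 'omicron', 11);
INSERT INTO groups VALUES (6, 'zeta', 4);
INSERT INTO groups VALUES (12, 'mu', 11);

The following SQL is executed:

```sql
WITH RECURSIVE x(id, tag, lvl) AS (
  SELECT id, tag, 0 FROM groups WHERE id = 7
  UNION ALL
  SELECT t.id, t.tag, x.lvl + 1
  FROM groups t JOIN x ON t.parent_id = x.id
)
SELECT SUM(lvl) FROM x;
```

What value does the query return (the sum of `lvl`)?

6

Base: id=7 (iota) at lvl 0.
Iteration 1: rows with parent_id in {7} -> ups (id 8, lvl 1).
Iteration 2: rows with parent_id in {8} -> omega (id 9, lvl 2).
Iteration 3: rows with parent_id in {9} -> nu (id 10, lvl 3).
Iteration 4: no rows with parent_id in {10}; recursion stops.
SUM(lvl) = 0 + 1 + 2 + 3 = 6.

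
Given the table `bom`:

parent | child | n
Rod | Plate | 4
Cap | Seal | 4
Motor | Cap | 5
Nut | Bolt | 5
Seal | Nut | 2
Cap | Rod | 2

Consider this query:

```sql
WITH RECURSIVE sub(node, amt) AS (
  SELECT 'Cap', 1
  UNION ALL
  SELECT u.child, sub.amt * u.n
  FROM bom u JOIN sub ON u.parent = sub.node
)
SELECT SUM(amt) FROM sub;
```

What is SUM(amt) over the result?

Base: (Cap, amt=1).
Iteration 1: components of {Cap} -> Rod = 1*2 = 2, Seal = 1*4 = 4.
Iteration 2: components of {Rod,Seal} -> Nut = 4*2 = 8, Plate = 2*4 = 8.
Iteration 3: components of {Nut,Plate} -> Bolt = 8*5 = 40.
Iteration 4: no further components; recursion stops.
SUM(amt) = 1 + 4 + 2 + 8 + 8 + 40 = 63.

63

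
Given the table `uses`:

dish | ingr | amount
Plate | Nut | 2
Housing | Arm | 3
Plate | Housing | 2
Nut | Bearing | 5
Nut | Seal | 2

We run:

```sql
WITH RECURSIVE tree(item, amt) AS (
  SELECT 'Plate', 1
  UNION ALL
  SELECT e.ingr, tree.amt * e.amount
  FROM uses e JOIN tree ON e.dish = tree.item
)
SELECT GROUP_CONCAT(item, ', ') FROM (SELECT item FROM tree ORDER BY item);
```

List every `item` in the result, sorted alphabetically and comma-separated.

Base: (Plate, amt=1).
Iteration 1: components of {Plate} -> Housing = 1*2 = 2, Nut = 1*2 = 2.
Iteration 2: components of {Housing,Nut} -> Arm = 2*3 = 6, Bearing = 2*5 = 10, Seal = 2*2 = 4.
Iteration 3: no further components; recursion stops.

Arm, Bearing, Housing, Nut, Plate, Seal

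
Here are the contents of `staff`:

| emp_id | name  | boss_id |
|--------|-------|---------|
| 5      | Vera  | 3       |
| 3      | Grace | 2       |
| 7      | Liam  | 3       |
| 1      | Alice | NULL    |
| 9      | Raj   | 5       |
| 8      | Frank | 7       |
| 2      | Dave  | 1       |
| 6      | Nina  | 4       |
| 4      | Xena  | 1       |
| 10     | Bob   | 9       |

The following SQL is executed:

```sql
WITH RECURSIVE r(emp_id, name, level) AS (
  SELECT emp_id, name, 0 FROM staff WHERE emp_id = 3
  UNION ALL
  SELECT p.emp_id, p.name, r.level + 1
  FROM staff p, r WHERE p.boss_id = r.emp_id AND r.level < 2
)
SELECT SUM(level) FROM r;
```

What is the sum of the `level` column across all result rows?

6

Base: emp_id=3 (Grace) at level 0.
Iteration 1: rows with boss_id in {3} -> Vera (id 5, level 1), Liam (id 7, level 1).
Iteration 2: rows with boss_id in {5,7} -> Frank (id 8, level 2), Raj (id 9, level 2).
Iteration 3: level < 2 fails for all current rows; recursion stops.
SUM(level) = 0 + 1 + 1 + 2 + 2 = 6.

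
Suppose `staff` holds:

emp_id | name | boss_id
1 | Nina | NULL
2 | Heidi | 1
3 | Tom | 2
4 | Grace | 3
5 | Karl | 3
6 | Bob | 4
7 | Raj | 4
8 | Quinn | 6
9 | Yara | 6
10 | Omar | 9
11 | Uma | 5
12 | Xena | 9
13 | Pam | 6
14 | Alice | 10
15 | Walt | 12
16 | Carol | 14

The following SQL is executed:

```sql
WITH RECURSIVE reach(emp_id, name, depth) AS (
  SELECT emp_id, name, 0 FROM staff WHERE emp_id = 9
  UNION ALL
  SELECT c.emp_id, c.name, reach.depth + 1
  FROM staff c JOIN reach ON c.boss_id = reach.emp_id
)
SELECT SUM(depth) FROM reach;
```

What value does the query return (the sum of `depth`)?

Base: emp_id=9 (Yara) at depth 0.
Iteration 1: rows with boss_id in {9} -> Omar (id 10, depth 1), Xena (id 12, depth 1).
Iteration 2: rows with boss_id in {10,12} -> Alice (id 14, depth 2), Walt (id 15, depth 2).
Iteration 3: rows with boss_id in {14,15} -> Carol (id 16, depth 3).
Iteration 4: no rows with boss_id in {16}; recursion stops.
SUM(depth) = 0 + 1 + 1 + 2 + 2 + 3 = 9.

9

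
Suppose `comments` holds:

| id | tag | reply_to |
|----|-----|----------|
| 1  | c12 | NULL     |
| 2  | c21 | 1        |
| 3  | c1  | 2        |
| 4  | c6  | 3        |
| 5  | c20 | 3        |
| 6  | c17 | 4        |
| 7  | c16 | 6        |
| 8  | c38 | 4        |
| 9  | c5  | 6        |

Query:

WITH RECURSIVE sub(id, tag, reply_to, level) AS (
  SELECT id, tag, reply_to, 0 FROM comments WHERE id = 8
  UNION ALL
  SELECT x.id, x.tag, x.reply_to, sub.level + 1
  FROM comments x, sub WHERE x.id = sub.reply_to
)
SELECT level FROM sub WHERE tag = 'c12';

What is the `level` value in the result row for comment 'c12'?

Base: id=8 (c38), reply_to=4, level 0.
Iteration 1: join on id=4 -> c6 (id 4, reply_to=3, level 1).
Iteration 2: join on id=3 -> c1 (id 3, reply_to=2, level 2).
Iteration 3: join on id=2 -> c21 (id 2, reply_to=1, level 3).
Iteration 4: join on id=1 -> c12 (id 1, reply_to=NULL, level 4).
Iteration 5: reply_to is NULL; no match; recursion stops.

4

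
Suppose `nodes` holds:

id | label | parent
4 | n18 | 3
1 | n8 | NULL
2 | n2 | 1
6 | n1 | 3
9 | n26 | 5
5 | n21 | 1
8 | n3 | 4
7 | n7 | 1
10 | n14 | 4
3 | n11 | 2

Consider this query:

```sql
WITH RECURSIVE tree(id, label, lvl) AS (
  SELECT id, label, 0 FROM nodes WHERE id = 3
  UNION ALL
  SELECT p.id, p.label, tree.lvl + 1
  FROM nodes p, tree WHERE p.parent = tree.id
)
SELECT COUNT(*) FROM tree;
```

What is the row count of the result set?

5

Base: id=3 (n11) at lvl 0.
Iteration 1: rows with parent in {3} -> n18 (id 4, lvl 1), n1 (id 6, lvl 1).
Iteration 2: rows with parent in {4,6} -> n3 (id 8, lvl 2), n14 (id 10, lvl 2).
Iteration 3: no rows with parent in {8,10}; recursion stops.
Total rows emitted: 5.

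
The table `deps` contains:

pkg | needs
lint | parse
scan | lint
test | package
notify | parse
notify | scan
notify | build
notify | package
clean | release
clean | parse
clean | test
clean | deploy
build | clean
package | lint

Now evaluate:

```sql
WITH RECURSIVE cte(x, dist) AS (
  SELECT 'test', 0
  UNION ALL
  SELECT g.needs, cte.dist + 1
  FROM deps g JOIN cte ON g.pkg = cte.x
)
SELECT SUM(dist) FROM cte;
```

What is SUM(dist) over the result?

Base: (test, dist=0).
Iteration 1: edges from {test} -> (package, dist=1).
Iteration 2: edges from {package} -> (lint, dist=2).
Iteration 3: edges from {lint} -> (parse, dist=3).
Iteration 4: no outgoing edges from {parse}; recursion stops.
SUM(dist) = 0 + 1 + 2 + 3 = 6.

6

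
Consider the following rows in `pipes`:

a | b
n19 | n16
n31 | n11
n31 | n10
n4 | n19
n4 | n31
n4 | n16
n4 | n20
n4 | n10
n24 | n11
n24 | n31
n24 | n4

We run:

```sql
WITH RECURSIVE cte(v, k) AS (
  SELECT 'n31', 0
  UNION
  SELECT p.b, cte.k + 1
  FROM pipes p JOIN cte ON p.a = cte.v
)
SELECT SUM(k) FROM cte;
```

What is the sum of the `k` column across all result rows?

2

Base: (n31, k=0).
Iteration 1: edges from {n31} -> (n10, k=1), (n11, k=1).
Iteration 2: no outgoing edges from {n10,n11}; recursion stops.
SUM(k) = 0 + 1 + 1 = 2.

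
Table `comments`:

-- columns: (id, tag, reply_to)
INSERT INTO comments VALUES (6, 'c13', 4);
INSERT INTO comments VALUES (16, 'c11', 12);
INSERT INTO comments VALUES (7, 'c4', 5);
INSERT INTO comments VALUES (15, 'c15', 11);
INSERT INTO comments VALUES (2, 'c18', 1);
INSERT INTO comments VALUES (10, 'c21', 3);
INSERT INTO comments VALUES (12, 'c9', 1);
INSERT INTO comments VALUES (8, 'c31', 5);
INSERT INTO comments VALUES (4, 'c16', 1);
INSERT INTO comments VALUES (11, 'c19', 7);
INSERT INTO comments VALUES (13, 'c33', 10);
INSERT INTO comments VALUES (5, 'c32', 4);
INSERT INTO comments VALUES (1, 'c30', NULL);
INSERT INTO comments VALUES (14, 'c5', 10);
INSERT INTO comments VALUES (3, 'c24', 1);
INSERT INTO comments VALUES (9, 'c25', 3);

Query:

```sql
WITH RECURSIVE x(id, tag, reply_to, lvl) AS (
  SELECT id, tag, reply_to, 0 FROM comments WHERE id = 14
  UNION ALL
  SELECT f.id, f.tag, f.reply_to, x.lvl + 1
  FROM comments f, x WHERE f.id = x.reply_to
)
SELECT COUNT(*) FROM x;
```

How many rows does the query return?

Base: id=14 (c5), reply_to=10, lvl 0.
Iteration 1: join on id=10 -> c21 (id 10, reply_to=3, lvl 1).
Iteration 2: join on id=3 -> c24 (id 3, reply_to=1, lvl 2).
Iteration 3: join on id=1 -> c30 (id 1, reply_to=NULL, lvl 3).
Iteration 4: reply_to is NULL; no match; recursion stops.
Total rows emitted: 4.

4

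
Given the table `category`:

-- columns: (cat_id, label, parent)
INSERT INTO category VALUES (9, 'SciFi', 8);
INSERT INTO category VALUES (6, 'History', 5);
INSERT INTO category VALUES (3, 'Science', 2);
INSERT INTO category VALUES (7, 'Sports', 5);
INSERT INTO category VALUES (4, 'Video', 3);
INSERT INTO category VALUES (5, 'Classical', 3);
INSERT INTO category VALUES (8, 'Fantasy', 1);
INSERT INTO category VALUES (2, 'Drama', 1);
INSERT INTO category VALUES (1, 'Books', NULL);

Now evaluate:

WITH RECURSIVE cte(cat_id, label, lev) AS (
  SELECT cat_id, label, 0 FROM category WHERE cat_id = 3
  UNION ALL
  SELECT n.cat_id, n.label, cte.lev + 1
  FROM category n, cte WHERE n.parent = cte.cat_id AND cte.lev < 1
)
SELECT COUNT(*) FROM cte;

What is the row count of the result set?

Base: cat_id=3 (Science) at lev 0.
Iteration 1: rows with parent in {3} -> Video (id 4, lev 1), Classical (id 5, lev 1).
Iteration 2: lev < 1 fails for all current rows; recursion stops.
Total rows emitted: 3.

3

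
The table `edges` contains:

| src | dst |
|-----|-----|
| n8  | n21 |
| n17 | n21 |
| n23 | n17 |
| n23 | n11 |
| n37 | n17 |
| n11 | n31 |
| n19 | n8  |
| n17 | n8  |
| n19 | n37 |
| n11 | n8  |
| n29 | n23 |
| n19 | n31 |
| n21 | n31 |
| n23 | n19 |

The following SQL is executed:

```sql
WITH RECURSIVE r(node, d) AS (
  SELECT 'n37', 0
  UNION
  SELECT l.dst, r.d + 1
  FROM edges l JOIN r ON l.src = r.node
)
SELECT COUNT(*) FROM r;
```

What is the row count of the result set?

7

Base: (n37, d=0).
Iteration 1: edges from {n37} -> (n17, d=1).
Iteration 2: edges from {n17} -> (n21, d=2), (n8, d=2).
Iteration 3: edges from {n21,n8} -> (n21, d=3), (n31, d=3).
Iteration 4: edges from {n21,n31} -> (n31, d=4).
Iteration 5: no outgoing edges from {n31}; recursion stops.
Total rows emitted: 7.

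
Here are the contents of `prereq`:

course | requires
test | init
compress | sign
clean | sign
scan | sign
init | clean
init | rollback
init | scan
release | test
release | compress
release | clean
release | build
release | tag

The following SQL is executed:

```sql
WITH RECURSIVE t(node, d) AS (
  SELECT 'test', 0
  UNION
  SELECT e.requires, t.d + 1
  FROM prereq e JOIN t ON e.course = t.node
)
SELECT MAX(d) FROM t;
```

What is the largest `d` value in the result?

3

Base: (test, d=0).
Iteration 1: edges from {test} -> (init, d=1).
Iteration 2: edges from {init} -> (clean, d=2), (rollback, d=2), (scan, d=2).
Iteration 3: edges from {clean,rollback,scan} -> (sign, d=3). [UNION drops 1 duplicate row(s)]
Iteration 4: no outgoing edges from {sign}; recursion stops.
d values: 0, 1, 2, 2, 2, 3; the maximum is 3.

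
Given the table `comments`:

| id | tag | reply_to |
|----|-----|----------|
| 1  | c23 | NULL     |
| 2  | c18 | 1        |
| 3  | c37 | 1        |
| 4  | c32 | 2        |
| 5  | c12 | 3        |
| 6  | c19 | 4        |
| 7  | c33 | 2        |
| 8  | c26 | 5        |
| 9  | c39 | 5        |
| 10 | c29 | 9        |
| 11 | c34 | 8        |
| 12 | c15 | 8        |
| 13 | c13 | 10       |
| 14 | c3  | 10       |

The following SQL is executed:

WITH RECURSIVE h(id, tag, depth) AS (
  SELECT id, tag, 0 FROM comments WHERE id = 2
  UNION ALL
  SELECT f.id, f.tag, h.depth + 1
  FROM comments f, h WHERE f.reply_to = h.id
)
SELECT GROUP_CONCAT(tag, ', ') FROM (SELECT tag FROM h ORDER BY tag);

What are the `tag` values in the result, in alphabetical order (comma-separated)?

c18, c19, c32, c33

Base: id=2 (c18) at depth 0.
Iteration 1: rows with reply_to in {2} -> c32 (id 4, depth 1), c33 (id 7, depth 1).
Iteration 2: rows with reply_to in {4,7} -> c19 (id 6, depth 2).
Iteration 3: no rows with reply_to in {6}; recursion stops.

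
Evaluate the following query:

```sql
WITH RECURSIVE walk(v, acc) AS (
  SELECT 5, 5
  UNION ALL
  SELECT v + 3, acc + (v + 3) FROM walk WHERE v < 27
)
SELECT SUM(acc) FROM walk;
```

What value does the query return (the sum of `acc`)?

Base: v=5, acc=5.
Iteration 1: 5 < 27 holds -> v = 5 + 3 = 8, acc = 5 + 8 = 13.
Iteration 2: 8 < 27 holds -> v = 8 + 3 = 11, acc = 13 + 11 = 24.
Iteration 3: 11 < 27 holds -> v = 11 + 3 = 14, acc = 24 + 14 = 38.
Iteration 4: 14 < 27 holds -> v = 14 + 3 = 17, acc = 38 + 17 = 55.
Iteration 5: 17 < 27 holds -> v = 17 + 3 = 20, acc = 55 + 20 = 75.
Iteration 6: 20 < 27 holds -> v = 20 + 3 = 23, acc = 75 + 23 = 98.
Iteration 7: 23 < 27 holds -> v = 23 + 3 = 26, acc = 98 + 26 = 124.
Iteration 8: 26 < 27 holds -> v = 26 + 3 = 29, acc = 124 + 29 = 153.
Iteration 9: 29 < 27 fails; recursion stops.
SUM(acc) = 5 + 13 + 24 + 38 + 55 + 75 + 98 + 124 + 153 = 585.

585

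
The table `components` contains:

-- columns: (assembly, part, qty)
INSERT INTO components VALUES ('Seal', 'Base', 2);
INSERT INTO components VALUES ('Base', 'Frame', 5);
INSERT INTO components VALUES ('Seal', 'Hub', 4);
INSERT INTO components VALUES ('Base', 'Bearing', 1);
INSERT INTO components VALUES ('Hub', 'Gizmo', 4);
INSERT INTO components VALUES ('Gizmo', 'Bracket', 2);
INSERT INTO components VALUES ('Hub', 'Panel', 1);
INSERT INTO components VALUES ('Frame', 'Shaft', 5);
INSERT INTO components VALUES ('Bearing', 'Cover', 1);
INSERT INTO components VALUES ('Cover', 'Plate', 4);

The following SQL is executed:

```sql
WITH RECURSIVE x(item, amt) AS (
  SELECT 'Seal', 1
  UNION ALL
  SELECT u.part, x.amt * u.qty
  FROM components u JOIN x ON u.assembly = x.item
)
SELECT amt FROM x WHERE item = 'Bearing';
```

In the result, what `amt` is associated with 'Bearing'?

Base: (Seal, amt=1).
Iteration 1: components of {Seal} -> Base = 1*2 = 2, Hub = 1*4 = 4.
Iteration 2: components of {Base,Hub} -> Bearing = 2*1 = 2, Frame = 2*5 = 10, Gizmo = 4*4 = 16, Panel = 4*1 = 4.
Iteration 3: components of {Bearing,Frame,Gizmo,Panel} -> Bracket = 16*2 = 32, Cover = 2*1 = 2, Shaft = 10*5 = 50.
Iteration 4: components of {Bracket,Cover,Shaft} -> Plate = 2*4 = 8.
Iteration 5: no further components; recursion stops.

2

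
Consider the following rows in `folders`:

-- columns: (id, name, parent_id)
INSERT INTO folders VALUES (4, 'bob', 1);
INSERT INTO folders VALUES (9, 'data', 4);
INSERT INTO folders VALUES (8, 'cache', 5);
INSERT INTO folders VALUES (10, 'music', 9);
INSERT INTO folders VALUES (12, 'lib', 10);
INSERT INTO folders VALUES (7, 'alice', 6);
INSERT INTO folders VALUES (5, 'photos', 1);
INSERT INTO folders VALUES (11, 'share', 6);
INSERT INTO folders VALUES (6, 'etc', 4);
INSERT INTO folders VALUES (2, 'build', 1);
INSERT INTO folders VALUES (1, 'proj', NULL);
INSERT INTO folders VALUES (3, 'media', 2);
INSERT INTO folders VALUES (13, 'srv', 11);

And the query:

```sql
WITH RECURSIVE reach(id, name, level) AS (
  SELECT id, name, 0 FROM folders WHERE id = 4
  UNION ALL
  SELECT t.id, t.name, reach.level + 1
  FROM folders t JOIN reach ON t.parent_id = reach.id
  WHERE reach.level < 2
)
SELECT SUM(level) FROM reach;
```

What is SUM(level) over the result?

Base: id=4 (bob) at level 0.
Iteration 1: rows with parent_id in {4} -> etc (id 6, level 1), data (id 9, level 1).
Iteration 2: rows with parent_id in {6,9} -> alice (id 7, level 2), music (id 10, level 2), share (id 11, level 2).
Iteration 3: level < 2 fails for all current rows; recursion stops.
SUM(level) = 0 + 1 + 1 + 2 + 2 + 2 = 8.

8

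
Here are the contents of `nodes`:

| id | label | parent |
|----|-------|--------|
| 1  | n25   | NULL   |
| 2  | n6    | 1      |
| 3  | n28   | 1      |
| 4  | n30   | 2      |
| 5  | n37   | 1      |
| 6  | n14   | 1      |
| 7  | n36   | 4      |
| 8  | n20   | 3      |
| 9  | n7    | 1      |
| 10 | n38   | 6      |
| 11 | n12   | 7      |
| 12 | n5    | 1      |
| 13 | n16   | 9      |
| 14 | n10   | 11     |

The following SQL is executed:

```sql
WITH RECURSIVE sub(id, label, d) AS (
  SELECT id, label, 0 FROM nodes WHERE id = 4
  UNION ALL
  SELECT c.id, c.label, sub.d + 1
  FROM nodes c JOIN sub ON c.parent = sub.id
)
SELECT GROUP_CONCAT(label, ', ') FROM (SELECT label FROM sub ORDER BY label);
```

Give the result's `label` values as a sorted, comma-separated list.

Base: id=4 (n30) at d 0.
Iteration 1: rows with parent in {4} -> n36 (id 7, d 1).
Iteration 2: rows with parent in {7} -> n12 (id 11, d 2).
Iteration 3: rows with parent in {11} -> n10 (id 14, d 3).
Iteration 4: no rows with parent in {14}; recursion stops.

n10, n12, n30, n36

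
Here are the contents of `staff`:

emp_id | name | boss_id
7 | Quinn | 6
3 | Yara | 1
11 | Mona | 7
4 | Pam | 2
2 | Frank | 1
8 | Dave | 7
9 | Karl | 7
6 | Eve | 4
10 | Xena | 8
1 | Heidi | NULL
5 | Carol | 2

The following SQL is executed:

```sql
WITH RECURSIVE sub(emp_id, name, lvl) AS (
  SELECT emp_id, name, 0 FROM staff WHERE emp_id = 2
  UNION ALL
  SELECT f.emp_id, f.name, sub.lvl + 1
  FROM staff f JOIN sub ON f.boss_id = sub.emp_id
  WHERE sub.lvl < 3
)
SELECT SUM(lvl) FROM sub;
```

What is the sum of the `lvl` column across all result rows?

Base: emp_id=2 (Frank) at lvl 0.
Iteration 1: rows with boss_id in {2} -> Pam (id 4, lvl 1), Carol (id 5, lvl 1).
Iteration 2: rows with boss_id in {4,5} -> Eve (id 6, lvl 2).
Iteration 3: rows with boss_id in {6} -> Quinn (id 7, lvl 3).
Iteration 4: lvl < 3 fails for all current rows; recursion stops.
SUM(lvl) = 0 + 1 + 1 + 2 + 3 = 7.

7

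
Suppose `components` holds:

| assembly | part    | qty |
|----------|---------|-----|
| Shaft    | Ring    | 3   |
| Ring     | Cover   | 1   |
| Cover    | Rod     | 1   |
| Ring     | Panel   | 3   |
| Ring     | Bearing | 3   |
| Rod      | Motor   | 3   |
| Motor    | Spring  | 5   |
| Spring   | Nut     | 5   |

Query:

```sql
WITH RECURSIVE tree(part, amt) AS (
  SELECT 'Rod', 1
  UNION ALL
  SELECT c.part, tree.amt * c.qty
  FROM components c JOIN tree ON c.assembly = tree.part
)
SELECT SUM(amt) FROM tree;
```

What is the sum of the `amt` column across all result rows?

Base: (Rod, amt=1).
Iteration 1: components of {Rod} -> Motor = 1*3 = 3.
Iteration 2: components of {Motor} -> Spring = 3*5 = 15.
Iteration 3: components of {Spring} -> Nut = 15*5 = 75.
Iteration 4: no further components; recursion stops.
SUM(amt) = 1 + 3 + 15 + 75 = 94.

94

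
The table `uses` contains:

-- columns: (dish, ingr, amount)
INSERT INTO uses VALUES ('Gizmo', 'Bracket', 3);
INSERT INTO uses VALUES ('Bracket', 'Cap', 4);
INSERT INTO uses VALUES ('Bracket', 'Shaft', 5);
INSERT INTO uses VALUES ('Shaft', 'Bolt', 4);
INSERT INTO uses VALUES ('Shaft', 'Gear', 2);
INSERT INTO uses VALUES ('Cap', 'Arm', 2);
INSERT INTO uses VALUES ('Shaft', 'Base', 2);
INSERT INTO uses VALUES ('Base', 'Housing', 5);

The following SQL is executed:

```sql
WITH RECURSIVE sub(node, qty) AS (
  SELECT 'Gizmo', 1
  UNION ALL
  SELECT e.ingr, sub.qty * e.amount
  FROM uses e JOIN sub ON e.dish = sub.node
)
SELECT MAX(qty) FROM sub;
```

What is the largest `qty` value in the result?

150

Base: (Gizmo, qty=1).
Iteration 1: components of {Gizmo} -> Bracket = 1*3 = 3.
Iteration 2: components of {Bracket} -> Cap = 3*4 = 12, Shaft = 3*5 = 15.
Iteration 3: components of {Cap,Shaft} -> Arm = 12*2 = 24, Base = 15*2 = 30, Bolt = 15*4 = 60, Gear = 15*2 = 30.
Iteration 4: components of {Arm,Base,Bolt,Gear} -> Housing = 30*5 = 150.
Iteration 5: no further components; recursion stops.
qty values: 1, 3, 12, 15, 24, 60, 30, 30, 150; the maximum is 150.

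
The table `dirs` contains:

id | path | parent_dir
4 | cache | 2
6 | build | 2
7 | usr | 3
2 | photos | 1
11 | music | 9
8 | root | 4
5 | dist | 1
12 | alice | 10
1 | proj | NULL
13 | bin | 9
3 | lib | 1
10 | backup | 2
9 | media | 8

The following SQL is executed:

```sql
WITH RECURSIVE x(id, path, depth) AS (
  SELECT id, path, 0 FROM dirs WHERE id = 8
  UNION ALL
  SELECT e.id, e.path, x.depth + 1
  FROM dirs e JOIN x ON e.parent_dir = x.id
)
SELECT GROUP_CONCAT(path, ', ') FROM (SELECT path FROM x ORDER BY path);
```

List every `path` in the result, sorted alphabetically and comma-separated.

Base: id=8 (root) at depth 0.
Iteration 1: rows with parent_dir in {8} -> media (id 9, depth 1).
Iteration 2: rows with parent_dir in {9} -> music (id 11, depth 2), bin (id 13, depth 2).
Iteration 3: no rows with parent_dir in {11,13}; recursion stops.

bin, media, music, root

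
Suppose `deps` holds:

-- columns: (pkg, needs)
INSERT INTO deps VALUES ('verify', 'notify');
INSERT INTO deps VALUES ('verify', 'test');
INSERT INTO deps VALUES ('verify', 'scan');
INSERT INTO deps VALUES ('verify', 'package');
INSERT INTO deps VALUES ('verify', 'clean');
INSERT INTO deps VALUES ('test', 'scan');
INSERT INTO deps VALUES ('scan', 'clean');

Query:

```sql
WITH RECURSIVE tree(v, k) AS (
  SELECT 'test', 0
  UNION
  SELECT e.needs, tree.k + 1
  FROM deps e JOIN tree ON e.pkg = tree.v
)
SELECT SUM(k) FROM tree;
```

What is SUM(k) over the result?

Base: (test, k=0).
Iteration 1: edges from {test} -> (scan, k=1).
Iteration 2: edges from {scan} -> (clean, k=2).
Iteration 3: no outgoing edges from {clean}; recursion stops.
SUM(k) = 0 + 1 + 2 = 3.

3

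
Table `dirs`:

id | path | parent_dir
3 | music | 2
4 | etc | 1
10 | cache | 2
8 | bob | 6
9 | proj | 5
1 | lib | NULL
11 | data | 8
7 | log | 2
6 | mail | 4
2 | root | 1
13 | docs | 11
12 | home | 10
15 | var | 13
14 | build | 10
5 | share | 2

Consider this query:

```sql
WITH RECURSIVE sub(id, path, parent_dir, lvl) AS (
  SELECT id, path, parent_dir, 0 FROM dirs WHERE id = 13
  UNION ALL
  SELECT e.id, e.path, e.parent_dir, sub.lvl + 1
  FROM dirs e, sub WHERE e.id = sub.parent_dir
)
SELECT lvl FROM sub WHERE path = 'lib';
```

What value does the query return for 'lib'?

Base: id=13 (docs), parent_dir=11, lvl 0.
Iteration 1: join on id=11 -> data (id 11, parent_dir=8, lvl 1).
Iteration 2: join on id=8 -> bob (id 8, parent_dir=6, lvl 2).
Iteration 3: join on id=6 -> mail (id 6, parent_dir=4, lvl 3).
Iteration 4: join on id=4 -> etc (id 4, parent_dir=1, lvl 4).
Iteration 5: join on id=1 -> lib (id 1, parent_dir=NULL, lvl 5).
Iteration 6: parent_dir is NULL; no match; recursion stops.

5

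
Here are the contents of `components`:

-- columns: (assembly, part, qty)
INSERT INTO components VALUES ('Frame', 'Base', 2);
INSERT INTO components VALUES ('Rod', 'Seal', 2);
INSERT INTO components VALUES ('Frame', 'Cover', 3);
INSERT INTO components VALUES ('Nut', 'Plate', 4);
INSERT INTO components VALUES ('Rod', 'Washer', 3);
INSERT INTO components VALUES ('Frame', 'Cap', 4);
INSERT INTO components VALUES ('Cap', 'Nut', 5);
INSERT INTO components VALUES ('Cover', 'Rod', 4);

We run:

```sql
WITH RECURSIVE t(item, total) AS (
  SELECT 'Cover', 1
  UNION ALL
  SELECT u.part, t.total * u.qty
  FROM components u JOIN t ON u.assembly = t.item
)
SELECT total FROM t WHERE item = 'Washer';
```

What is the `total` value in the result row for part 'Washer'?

12

Base: (Cover, total=1).
Iteration 1: components of {Cover} -> Rod = 1*4 = 4.
Iteration 2: components of {Rod} -> Seal = 4*2 = 8, Washer = 4*3 = 12.
Iteration 3: no further components; recursion stops.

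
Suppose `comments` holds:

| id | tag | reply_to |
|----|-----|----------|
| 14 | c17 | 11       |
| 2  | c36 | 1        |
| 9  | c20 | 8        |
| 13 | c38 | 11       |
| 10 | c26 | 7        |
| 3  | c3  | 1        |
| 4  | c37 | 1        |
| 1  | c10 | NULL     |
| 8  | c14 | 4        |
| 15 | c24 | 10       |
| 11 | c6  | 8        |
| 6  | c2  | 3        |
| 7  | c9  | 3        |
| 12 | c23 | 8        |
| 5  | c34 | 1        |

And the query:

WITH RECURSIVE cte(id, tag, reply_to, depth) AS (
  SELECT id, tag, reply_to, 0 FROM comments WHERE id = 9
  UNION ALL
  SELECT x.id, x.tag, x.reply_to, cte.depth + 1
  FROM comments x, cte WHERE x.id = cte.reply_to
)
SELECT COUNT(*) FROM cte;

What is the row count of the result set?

4

Base: id=9 (c20), reply_to=8, depth 0.
Iteration 1: join on id=8 -> c14 (id 8, reply_to=4, depth 1).
Iteration 2: join on id=4 -> c37 (id 4, reply_to=1, depth 2).
Iteration 3: join on id=1 -> c10 (id 1, reply_to=NULL, depth 3).
Iteration 4: reply_to is NULL; no match; recursion stops.
Total rows emitted: 4.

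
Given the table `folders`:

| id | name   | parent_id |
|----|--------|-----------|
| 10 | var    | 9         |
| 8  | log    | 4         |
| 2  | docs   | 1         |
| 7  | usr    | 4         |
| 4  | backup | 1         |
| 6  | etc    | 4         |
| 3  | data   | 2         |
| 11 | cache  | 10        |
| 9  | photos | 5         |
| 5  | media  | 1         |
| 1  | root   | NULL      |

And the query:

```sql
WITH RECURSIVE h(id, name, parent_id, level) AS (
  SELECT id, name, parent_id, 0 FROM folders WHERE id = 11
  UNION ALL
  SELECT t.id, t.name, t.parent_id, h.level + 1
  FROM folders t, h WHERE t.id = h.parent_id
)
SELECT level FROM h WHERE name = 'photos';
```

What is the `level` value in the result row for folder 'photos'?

Base: id=11 (cache), parent_id=10, level 0.
Iteration 1: join on id=10 -> var (id 10, parent_id=9, level 1).
Iteration 2: join on id=9 -> photos (id 9, parent_id=5, level 2).
Iteration 3: join on id=5 -> media (id 5, parent_id=1, level 3).
Iteration 4: join on id=1 -> root (id 1, parent_id=NULL, level 4).
Iteration 5: parent_id is NULL; no match; recursion stops.

2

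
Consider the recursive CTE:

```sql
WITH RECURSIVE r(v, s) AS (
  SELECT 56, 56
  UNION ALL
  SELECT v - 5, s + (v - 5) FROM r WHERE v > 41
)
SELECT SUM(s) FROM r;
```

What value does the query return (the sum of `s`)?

Base: v=56, s=56.
Iteration 1: 56 > 41 holds -> v = 56 - 5 = 51, s = 56 + 51 = 107.
Iteration 2: 51 > 41 holds -> v = 51 - 5 = 46, s = 107 + 46 = 153.
Iteration 3: 46 > 41 holds -> v = 46 - 5 = 41, s = 153 + 41 = 194.
Iteration 4: 41 > 41 fails; recursion stops.
SUM(s) = 56 + 107 + 153 + 194 = 510.

510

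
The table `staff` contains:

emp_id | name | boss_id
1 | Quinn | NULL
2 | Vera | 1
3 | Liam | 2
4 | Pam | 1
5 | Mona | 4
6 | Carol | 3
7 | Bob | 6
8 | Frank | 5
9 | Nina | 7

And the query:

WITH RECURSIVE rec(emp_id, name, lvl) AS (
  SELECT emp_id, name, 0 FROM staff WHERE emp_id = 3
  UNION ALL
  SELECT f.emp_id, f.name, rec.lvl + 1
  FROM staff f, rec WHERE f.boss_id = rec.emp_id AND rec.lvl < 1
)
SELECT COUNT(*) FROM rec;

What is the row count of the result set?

2

Base: emp_id=3 (Liam) at lvl 0.
Iteration 1: rows with boss_id in {3} -> Carol (id 6, lvl 1).
Iteration 2: lvl < 1 fails for all current rows; recursion stops.
Total rows emitted: 2.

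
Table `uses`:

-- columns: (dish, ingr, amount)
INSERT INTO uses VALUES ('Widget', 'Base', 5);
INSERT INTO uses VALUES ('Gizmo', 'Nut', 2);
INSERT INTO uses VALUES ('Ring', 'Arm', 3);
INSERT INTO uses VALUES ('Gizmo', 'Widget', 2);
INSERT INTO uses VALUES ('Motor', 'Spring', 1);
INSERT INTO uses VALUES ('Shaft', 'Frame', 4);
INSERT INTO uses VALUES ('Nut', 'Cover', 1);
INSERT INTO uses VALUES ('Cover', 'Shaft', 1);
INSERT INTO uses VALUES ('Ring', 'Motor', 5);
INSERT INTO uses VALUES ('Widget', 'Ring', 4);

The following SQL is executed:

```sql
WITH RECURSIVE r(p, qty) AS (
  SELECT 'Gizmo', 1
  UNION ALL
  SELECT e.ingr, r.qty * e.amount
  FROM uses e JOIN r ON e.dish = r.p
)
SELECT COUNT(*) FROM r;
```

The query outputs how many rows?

Base: (Gizmo, qty=1).
Iteration 1: components of {Gizmo} -> Nut = 1*2 = 2, Widget = 1*2 = 2.
Iteration 2: components of {Nut,Widget} -> Base = 2*5 = 10, Cover = 2*1 = 2, Ring = 2*4 = 8.
Iteration 3: components of {Base,Cover,Ring} -> Arm = 8*3 = 24, Motor = 8*5 = 40, Shaft = 2*1 = 2.
Iteration 4: components of {Arm,Motor,Shaft} -> Frame = 2*4 = 8, Spring = 40*1 = 40.
Iteration 5: no further components; recursion stops.
Total rows emitted: 11.

11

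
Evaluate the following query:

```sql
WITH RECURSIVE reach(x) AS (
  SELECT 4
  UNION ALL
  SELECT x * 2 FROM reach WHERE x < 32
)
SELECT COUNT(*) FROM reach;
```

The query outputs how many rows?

Base: x=4.
Iteration 1: 4 < 32 holds -> x = 4 * 2 = 8.
Iteration 2: 8 < 32 holds -> x = 8 * 2 = 16.
Iteration 3: 16 < 32 holds -> x = 16 * 2 = 32.
Iteration 4: 32 < 32 fails; recursion stops.
Total rows emitted: 4.

4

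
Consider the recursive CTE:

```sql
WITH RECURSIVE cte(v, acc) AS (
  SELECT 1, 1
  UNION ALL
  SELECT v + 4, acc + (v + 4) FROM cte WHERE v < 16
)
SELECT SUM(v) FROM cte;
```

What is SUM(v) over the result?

45

Base: v=1, acc=1.
Iteration 1: 1 < 16 holds -> v = 1 + 4 = 5, acc = 1 + 5 = 6.
Iteration 2: 5 < 16 holds -> v = 5 + 4 = 9, acc = 6 + 9 = 15.
Iteration 3: 9 < 16 holds -> v = 9 + 4 = 13, acc = 15 + 13 = 28.
Iteration 4: 13 < 16 holds -> v = 13 + 4 = 17, acc = 28 + 17 = 45.
Iteration 5: 17 < 16 fails; recursion stops.
SUM(v) = 1 + 5 + 9 + 13 + 17 = 45.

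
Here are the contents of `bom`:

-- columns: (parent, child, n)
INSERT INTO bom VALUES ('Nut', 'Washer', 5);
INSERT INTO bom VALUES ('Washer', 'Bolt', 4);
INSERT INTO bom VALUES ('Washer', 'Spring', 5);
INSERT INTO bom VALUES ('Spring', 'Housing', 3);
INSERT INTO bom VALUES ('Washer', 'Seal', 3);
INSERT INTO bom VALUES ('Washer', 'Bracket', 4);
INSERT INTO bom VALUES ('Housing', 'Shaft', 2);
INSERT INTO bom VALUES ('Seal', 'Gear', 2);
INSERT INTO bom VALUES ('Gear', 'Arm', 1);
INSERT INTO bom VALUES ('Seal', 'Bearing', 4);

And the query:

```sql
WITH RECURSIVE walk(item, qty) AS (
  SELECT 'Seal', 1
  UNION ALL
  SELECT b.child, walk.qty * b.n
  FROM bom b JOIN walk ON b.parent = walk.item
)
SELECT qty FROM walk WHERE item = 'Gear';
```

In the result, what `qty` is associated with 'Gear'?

Base: (Seal, qty=1).
Iteration 1: components of {Seal} -> Bearing = 1*4 = 4, Gear = 1*2 = 2.
Iteration 2: components of {Bearing,Gear} -> Arm = 2*1 = 2.
Iteration 3: no further components; recursion stops.

2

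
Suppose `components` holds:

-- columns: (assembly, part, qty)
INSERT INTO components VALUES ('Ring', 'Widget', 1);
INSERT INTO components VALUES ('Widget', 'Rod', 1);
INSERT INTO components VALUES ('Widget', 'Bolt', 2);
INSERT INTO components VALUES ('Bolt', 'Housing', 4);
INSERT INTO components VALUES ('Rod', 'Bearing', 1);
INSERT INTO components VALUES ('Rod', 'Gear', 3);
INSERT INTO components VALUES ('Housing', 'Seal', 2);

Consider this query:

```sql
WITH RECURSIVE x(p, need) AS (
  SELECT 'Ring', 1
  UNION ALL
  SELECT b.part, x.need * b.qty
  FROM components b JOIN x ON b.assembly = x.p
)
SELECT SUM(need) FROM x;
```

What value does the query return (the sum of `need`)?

Base: (Ring, need=1).
Iteration 1: components of {Ring} -> Widget = 1*1 = 1.
Iteration 2: components of {Widget} -> Bolt = 1*2 = 2, Rod = 1*1 = 1.
Iteration 3: components of {Bolt,Rod} -> Bearing = 1*1 = 1, Gear = 1*3 = 3, Housing = 2*4 = 8.
Iteration 4: components of {Bearing,Gear,Housing} -> Seal = 8*2 = 16.
Iteration 5: no further components; recursion stops.
SUM(need) = 1 + 1 + 1 + 2 + 1 + 3 + 8 + 16 = 33.

33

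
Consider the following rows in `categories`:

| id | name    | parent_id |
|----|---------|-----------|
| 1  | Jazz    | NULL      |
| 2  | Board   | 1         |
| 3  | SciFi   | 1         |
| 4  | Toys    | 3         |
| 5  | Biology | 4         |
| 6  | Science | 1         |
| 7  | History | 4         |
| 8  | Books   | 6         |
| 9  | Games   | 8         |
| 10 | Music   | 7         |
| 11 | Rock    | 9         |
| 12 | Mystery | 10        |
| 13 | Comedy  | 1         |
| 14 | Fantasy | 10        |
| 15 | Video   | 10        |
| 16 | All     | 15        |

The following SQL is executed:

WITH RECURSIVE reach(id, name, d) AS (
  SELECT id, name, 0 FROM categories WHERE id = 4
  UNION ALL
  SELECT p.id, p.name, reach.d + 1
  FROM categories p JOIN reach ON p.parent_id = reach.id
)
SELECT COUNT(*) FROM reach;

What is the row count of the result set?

Base: id=4 (Toys) at d 0.
Iteration 1: rows with parent_id in {4} -> Biology (id 5, d 1), History (id 7, d 1).
Iteration 2: rows with parent_id in {5,7} -> Music (id 10, d 2).
Iteration 3: rows with parent_id in {10} -> Mystery (id 12, d 3), Fantasy (id 14, d 3), Video (id 15, d 3).
Iteration 4: rows with parent_id in {12,14,15} -> All (id 16, d 4).
Iteration 5: no rows with parent_id in {16}; recursion stops.
Total rows emitted: 8.

8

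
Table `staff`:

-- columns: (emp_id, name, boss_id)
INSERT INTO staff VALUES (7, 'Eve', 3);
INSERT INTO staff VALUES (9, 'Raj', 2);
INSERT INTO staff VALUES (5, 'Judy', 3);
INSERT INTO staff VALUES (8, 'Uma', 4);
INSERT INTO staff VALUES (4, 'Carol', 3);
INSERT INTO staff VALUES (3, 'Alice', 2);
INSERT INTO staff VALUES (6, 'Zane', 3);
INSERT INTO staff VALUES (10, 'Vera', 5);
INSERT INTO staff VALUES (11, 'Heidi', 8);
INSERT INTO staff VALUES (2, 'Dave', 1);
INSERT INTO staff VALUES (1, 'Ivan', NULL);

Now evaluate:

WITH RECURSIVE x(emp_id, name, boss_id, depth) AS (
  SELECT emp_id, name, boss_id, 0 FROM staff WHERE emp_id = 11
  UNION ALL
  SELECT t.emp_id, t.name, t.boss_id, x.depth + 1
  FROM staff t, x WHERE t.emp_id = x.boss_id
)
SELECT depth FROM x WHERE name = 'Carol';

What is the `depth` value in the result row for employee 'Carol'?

2

Base: emp_id=11 (Heidi), boss_id=8, depth 0.
Iteration 1: join on emp_id=8 -> Uma (id 8, boss_id=4, depth 1).
Iteration 2: join on emp_id=4 -> Carol (id 4, boss_id=3, depth 2).
Iteration 3: join on emp_id=3 -> Alice (id 3, boss_id=2, depth 3).
Iteration 4: join on emp_id=2 -> Dave (id 2, boss_id=1, depth 4).
Iteration 5: join on emp_id=1 -> Ivan (id 1, boss_id=NULL, depth 5).
Iteration 6: boss_id is NULL; no match; recursion stops.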